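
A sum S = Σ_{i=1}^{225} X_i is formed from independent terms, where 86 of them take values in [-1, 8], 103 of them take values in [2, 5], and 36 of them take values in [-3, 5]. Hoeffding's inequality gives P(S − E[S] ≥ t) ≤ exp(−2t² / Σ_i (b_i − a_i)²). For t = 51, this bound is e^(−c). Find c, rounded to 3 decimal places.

0.510

Σ(b_i − a_i)² = 86·9² + 103·3² + 36·8² = 10197.
c = 2t² / 10197 = 2·51² / 10197 = 0.5102.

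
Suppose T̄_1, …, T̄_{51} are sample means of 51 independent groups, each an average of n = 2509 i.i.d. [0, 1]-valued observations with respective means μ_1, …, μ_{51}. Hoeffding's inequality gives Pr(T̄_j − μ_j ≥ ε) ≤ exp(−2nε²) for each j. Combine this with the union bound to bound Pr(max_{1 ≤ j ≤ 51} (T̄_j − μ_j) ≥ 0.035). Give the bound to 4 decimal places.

0.1091

Per-experiment Hoeffding bound: exp(−2·2509·0.035²) = exp(−6.14705) = 0.0021398.
Union bound over 51 events: 51·0.0021398 = 0.10913.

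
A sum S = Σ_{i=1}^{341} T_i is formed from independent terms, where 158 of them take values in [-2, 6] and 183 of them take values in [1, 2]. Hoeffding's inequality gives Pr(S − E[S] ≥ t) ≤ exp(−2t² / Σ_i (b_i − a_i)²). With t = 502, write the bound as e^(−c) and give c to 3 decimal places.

48.957

Σ(b_i − a_i)² = 158·8² + 183·1² = 10295.
c = 2t² / 10295 = 2·502² / 10295 = 48.9566.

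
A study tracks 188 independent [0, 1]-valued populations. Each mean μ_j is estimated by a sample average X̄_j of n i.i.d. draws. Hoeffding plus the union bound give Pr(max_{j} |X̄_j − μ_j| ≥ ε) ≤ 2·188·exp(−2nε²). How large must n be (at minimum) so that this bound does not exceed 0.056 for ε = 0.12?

306

Need 2·188·exp(−2nε²) ≤ 0.056, i.e. exp(−2nε²) ≤ 0.056/376.
So 2nε² ≥ ln(376/0.056) = 8.811993.
Hence n ≥ 8.811993/(2·0.12²) = 305.972.
The smallest integer n is 306.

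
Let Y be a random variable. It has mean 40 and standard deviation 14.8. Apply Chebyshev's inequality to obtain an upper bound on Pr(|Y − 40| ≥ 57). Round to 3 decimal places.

Chebyshev: Pr(|Y − μ| ≥ t) ≤ Var(Y)/t².
Var(Y) = σ² = 14.8² = 219.04.
Bound = 219.04 / 3249 = 0.0674.

0.067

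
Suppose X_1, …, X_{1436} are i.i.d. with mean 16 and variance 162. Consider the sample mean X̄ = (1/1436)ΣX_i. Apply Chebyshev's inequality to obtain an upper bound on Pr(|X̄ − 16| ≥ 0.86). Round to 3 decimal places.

0.153

Var(X̄) = Var(X_i)/n = 162/1436 = 0.11281.
Chebyshev: Pr(|X̄ − 16| ≥ 0.86) ≤ Var(X̄)/(0.86)² = 162/(1436·0.86²) = 0.1525.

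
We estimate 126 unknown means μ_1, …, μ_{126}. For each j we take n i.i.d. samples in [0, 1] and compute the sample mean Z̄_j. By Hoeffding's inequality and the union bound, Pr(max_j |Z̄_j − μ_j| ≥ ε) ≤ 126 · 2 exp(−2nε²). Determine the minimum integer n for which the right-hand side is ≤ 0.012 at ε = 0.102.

Need 2·126·exp(−2nε²) ≤ 0.012, i.e. exp(−2nε²) ≤ 0.012/252.
So 2nε² ≥ ln(252/0.012) = 9.952278.
Hence n ≥ 9.952278/(2·0.102²) = 478.291.
The smallest integer n is 479.

479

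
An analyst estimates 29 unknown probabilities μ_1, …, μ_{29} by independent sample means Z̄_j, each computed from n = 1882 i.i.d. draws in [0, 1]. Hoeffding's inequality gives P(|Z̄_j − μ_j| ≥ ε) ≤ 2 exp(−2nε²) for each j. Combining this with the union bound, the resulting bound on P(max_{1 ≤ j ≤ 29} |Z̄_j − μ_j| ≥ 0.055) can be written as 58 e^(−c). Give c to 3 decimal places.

Union bound over the 29 events: P(max_{1 ≤ j ≤ 29} |Z̄_j − μ_j| ≥ 0.055) ≤ 29·2·exp(−2nε²) = 58 exp(−2·1882·0.055²).
So c = 2·1882·0.055² = 11.3861.

11.386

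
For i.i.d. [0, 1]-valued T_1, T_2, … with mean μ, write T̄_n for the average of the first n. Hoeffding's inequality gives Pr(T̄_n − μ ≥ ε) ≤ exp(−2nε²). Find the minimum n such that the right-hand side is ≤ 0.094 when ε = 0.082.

Require exp(−2nε²) ≤ 0.094, i.e. 2nε² ≥ ln(1/0.094) = 2.364460.
So n ≥ 2.364460 / (2·0.082²) = 175.822.
The smallest integer n is 176.

176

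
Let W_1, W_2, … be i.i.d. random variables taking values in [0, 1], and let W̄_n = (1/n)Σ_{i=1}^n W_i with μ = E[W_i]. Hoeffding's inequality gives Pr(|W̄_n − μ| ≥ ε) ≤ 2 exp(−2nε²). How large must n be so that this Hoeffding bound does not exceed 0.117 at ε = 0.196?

37

Require 2·exp(−2nε²) ≤ 0.117, i.e. 2nε² ≥ ln(2/0.117) = 2.838729.
So n ≥ 2.838729 / (2·0.196²) = 36.947.
The smallest integer n is 37.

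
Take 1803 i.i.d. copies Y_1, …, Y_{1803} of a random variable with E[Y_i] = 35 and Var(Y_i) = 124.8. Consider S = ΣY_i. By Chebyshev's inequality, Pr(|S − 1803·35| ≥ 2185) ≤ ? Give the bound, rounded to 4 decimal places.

Var(S) = n·Var(Y_i) = 1803·124.8 = 225014.4.
Chebyshev: Pr(|S − 1803·35| ≥ 2185) ≤ Var(S)/2185² = 225014.4/4774225 = 0.0471.

0.0471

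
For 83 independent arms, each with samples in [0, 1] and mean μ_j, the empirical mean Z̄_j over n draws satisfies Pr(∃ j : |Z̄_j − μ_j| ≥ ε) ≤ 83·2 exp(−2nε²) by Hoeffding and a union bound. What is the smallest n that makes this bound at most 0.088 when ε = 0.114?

Need 2·83·exp(−2nε²) ≤ 0.088, i.e. exp(−2nε²) ≤ 0.088/166.
So 2nε² ≥ ln(166/0.088) = 7.542406.
Hence n ≥ 7.542406/(2·0.114²) = 290.182.
The smallest integer n is 291.

291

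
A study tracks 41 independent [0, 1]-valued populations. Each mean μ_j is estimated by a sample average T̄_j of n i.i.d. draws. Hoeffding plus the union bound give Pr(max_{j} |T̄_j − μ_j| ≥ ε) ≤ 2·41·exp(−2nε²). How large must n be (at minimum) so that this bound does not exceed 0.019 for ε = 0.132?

Need 2·41·exp(−2nε²) ≤ 0.019, i.e. exp(−2nε²) ≤ 0.019/82.
So 2nε² ≥ ln(82/0.019) = 8.370036.
Hence n ≥ 8.370036/(2·0.132²) = 240.187.
The smallest integer n is 241.

241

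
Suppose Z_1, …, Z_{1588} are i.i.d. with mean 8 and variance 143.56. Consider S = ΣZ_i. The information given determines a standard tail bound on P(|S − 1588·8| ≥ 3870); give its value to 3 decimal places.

0.015

With mean and variance of each term known, Chebyshev's inequality bounds the deviation of the sum (or sample mean).
Var(S) = n·Var(Z_i) = 1588·143.56 = 227973.28.
Chebyshev: P(|S − 1588·8| ≥ 3870) ≤ Var(S)/3870² = 227973.28/14976900 = 0.0152.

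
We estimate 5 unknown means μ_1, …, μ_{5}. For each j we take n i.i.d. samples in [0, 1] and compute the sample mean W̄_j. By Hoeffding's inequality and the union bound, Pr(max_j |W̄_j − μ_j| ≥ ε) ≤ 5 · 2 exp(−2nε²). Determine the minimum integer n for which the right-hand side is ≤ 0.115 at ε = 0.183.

Need 2·5·exp(−2nε²) ≤ 0.115, i.e. exp(−2nε²) ≤ 0.115/10.
So 2nε² ≥ ln(10/0.115) = 4.465408.
Hence n ≥ 4.465408/(2·0.183²) = 66.670.
The smallest integer n is 67.

67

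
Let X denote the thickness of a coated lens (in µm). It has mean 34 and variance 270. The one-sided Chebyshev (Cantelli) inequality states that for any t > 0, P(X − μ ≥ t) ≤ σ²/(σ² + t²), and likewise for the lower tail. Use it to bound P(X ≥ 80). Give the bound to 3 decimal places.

0.113

Here σ² = 270 and t = 46, so σ² + t² = 2386.
Cantelli's bound: 270/2386 = 0.1132.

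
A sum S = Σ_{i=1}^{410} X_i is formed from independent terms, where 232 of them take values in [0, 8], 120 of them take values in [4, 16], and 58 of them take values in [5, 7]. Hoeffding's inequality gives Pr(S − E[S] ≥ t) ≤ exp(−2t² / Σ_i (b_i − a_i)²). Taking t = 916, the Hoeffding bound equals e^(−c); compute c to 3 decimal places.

Σ(b_i − a_i)² = 232·8² + 120·12² + 58·2² = 32360.
c = 2t² / 32360 = 2·916² / 32360 = 51.8576.

51.858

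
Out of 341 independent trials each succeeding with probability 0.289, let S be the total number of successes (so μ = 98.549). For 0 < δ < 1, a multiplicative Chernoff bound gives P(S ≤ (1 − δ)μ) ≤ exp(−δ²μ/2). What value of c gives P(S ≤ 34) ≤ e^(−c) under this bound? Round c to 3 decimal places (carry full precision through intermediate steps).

21.140

Write 34 = (1 − δ)μ, so δ = 1 − 34/98.549 = 0.654994…
Then the exponent is δ²μ/2 = (μ − 34)²/(2μ) = 21.139603.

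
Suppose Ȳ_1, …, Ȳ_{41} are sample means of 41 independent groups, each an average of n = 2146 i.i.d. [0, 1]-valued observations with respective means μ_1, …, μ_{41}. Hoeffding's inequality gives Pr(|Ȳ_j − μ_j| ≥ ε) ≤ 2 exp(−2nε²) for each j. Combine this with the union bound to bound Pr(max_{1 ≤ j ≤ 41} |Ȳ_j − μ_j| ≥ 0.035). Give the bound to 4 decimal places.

Per-experiment Hoeffding bound: 2·exp(−2·2146·0.035²) = 2·exp(−5.25770) = 0.010415.
Union bound over 41 events: 41·0.010415 = 0.42700.

0.4270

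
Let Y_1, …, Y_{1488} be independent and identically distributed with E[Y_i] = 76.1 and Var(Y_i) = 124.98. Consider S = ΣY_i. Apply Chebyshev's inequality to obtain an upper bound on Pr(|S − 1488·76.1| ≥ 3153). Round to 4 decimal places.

0.0187

Var(S) = n·Var(Y_i) = 1488·124.98 = 185970.24.
Chebyshev: Pr(|S − 1488·76.1| ≥ 3153) ≤ Var(S)/3153² = 185970.24/9941409 = 0.0187.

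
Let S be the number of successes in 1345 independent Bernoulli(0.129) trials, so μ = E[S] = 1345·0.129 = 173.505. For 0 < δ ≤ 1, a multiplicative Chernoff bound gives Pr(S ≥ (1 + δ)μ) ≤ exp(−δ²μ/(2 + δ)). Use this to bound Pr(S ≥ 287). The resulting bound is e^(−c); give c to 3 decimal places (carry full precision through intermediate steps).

27.972

Write 287 = (1 + δ)μ, so δ = 287/173.505 − 1 = 0.654131…
Then the exponent is δ²μ/(2 + δ) = (287 − μ)² / (μ·(2 + δ)) = 27.971716.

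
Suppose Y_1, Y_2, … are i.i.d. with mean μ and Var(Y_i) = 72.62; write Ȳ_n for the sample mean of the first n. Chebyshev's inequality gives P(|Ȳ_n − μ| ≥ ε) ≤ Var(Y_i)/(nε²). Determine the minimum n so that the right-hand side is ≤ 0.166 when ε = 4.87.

19

Require 72.62/(n·4.87²) ≤ 0.166, i.e. n ≥ 72.62/(0.166·4.87²) = 18.445.
The smallest integer n is 19.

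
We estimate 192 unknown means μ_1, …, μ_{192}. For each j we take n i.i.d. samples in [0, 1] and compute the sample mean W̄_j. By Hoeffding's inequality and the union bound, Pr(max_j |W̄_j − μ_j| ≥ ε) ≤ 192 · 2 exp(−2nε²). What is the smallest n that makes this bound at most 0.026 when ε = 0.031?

4995

Need 2·192·exp(−2nε²) ≤ 0.026, i.e. exp(−2nε²) ≤ 0.026/384.
So 2nε² ≥ ln(384/0.026) = 9.600301.
Hence n ≥ 9.600301/(2·0.031²) = 4994.954.
The smallest integer n is 4995.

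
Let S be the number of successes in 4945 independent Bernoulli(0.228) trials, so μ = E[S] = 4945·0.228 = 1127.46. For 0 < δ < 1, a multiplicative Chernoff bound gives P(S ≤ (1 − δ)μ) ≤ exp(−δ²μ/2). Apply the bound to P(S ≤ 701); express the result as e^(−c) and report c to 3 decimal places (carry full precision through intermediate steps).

80.654

Write 701 = (1 − δ)μ, so δ = 1 − 701/1127.46 = 0.3782485…
Then the exponent is δ²μ/2 = (μ − 701)²/(2μ) = 80.653917.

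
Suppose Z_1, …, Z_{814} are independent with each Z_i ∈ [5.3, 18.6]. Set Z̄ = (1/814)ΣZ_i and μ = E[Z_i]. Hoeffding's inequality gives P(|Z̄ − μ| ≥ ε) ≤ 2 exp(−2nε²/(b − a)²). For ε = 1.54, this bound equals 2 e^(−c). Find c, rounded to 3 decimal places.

c = 2nε²/(b − a)² = 2·814·1.54² / 13.3² = 21.8269.

21.827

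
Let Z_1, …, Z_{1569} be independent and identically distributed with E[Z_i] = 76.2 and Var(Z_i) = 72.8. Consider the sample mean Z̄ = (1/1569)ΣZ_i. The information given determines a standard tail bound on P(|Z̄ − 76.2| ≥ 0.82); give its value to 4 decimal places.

0.0690

With mean and variance of each term known, Chebyshev's inequality bounds the deviation of the sum (or sample mean).
Var(Z̄) = Var(Z_i)/n = 72.8/1569 = 0.046399.
Chebyshev: P(|Z̄ − 76.2| ≥ 0.82) ≤ Var(Z̄)/(0.82)² = 72.8/(1569·0.82²) = 0.0690.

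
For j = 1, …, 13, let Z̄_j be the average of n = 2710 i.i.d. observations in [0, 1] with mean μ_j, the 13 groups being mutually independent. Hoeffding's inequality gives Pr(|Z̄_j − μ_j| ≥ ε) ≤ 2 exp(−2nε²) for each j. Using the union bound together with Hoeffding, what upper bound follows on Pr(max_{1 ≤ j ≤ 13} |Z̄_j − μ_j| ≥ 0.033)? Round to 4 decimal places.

Per-experiment Hoeffding bound: 2·exp(−2·2710·0.033²) = 2·exp(−5.90238) = 0.0054659.
Union bound over 13 events: 13·0.0054659 = 0.07106.

0.0711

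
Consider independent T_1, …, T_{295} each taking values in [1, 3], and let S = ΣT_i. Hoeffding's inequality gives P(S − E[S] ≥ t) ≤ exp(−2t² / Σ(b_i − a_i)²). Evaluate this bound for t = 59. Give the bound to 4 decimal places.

0.0027

Σ(b_i − a_i)² = 295·(2)² = 1180.
Exponent = 2·59²/1180 = 5.9000.
Bound = exp(−5.9000) = 0.00274.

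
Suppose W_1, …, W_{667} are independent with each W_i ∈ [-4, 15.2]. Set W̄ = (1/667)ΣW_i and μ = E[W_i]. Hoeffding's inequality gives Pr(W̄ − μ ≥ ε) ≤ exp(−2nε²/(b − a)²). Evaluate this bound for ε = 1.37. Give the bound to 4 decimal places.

0.0011

Exponent: 2nε²/(b − a)² = 2·667·1.37² / 19.2² = 6.79195.
Bound = exp(−6.79195) = 0.00112.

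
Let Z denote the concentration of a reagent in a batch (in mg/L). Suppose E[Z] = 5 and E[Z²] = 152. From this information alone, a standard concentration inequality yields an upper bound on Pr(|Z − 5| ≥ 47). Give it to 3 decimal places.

The first two moments determine the variance, so Chebyshev's inequality is the sharpest standard bound available.
Var(Z) = E[Z²] − (E[Z])² = 152 − 25 = 127.
Chebyshev's inequality: Pr(|Z − μ| ≥ t) ≤ Var(Z)/t² = 127/2209 = 0.0575.

0.057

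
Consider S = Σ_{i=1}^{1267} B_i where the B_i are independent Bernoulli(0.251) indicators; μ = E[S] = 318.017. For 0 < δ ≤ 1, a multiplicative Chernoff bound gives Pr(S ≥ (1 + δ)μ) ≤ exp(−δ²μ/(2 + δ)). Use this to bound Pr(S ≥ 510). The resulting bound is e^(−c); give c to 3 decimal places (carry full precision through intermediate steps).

44.513

Write 510 = (1 + δ)μ, so δ = 510/318.017 − 1 = 0.6036879…
Then the exponent is δ²μ/(2 + δ) = (510 − μ)² / (μ·(2 + δ)) = 44.512942.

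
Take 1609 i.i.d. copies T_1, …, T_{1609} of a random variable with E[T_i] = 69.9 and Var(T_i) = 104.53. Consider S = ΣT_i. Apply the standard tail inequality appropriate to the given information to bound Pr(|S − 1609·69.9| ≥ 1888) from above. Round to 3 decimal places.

0.047

With mean and variance of each term known, Chebyshev's inequality bounds the deviation of the sum (or sample mean).
Var(S) = n·Var(T_i) = 1609·104.53 = 168188.77.
Chebyshev: Pr(|S − 1609·69.9| ≥ 1888) ≤ Var(S)/1888² = 168188.77/3564544 = 0.0472.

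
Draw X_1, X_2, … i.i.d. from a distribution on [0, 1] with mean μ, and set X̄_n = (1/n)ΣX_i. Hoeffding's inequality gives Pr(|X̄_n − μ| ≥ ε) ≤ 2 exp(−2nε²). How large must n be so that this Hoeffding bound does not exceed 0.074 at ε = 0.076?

286

Require 2·exp(−2nε²) ≤ 0.074, i.e. 2nε² ≥ ln(2/0.074) = 3.296837.
So n ≥ 3.296837 / (2·0.076²) = 285.391.
The smallest integer n is 286.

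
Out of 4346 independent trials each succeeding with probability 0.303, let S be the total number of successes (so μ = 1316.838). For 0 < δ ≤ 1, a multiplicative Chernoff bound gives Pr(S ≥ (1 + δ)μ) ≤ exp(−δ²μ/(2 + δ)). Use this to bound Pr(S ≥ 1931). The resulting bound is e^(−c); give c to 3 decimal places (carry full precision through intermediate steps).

Write 1931 = (1 + δ)μ, so δ = 1931/1316.838 − 1 = 0.4663915…
Then the exponent is δ²μ/(2 + δ) = (1931 − μ)² / (μ·(2 + δ)) = 116.137246.

116.137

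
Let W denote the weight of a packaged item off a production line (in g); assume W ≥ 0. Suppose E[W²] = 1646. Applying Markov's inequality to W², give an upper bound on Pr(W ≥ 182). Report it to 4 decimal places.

Since W ≥ 0, the event {W ≥ 182} is the same as {W² ≥ 33124}.
Markov's inequality applied to W² gives Pr(W² ≥ 33124) ≤ E[W²]/33124 = 1646/33124 = 0.0497.

0.0497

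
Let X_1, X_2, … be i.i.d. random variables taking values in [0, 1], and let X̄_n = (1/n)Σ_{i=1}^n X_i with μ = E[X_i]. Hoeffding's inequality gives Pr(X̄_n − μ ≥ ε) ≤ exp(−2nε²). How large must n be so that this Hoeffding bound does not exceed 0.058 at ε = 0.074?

260

Require exp(−2nε²) ≤ 0.058, i.e. 2nε² ≥ ln(1/0.058) = 2.847312.
So n ≥ 2.847312 / (2·0.074²) = 259.981.
The smallest integer n is 260.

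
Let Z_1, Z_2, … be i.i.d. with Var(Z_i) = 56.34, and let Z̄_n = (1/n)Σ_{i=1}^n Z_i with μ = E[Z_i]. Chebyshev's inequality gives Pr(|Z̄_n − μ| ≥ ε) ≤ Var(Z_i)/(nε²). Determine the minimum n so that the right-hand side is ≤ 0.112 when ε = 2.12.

Require 56.34/(n·2.12²) ≤ 0.112, i.e. n ≥ 56.34/(0.112·2.12²) = 111.925.
The smallest integer n is 112.

112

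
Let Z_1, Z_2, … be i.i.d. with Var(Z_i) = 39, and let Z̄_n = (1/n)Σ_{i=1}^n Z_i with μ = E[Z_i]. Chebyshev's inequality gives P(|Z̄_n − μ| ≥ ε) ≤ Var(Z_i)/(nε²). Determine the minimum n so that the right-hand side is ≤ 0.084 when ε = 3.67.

Require 39/(n·3.67²) ≤ 0.084, i.e. n ≥ 39/(0.084·3.67²) = 34.471.
The smallest integer n is 35.

35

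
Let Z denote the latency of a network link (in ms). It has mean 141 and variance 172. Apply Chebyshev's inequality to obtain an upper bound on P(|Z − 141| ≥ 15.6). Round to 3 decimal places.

Chebyshev: P(|Z − μ| ≥ t) ≤ Var(Z)/t².
Bound = 172 / 243.36 = 0.7068.

0.707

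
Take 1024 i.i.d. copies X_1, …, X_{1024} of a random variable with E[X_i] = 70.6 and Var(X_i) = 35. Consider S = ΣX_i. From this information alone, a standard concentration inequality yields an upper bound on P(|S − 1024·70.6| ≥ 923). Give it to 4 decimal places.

With mean and variance of each term known, Chebyshev's inequality bounds the deviation of the sum (or sample mean).
Var(S) = n·Var(X_i) = 1024·35 = 35840.
Chebyshev: P(|S − 1024·70.6| ≥ 923) ≤ Var(S)/923² = 35840/851929 = 0.0421.

0.0421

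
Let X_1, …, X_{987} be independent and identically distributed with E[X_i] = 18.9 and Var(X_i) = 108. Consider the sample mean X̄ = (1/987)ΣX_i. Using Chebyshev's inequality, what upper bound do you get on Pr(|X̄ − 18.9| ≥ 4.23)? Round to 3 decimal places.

0.006

Var(X̄) = Var(X_i)/n = 108/987 = 0.10942.
Chebyshev: Pr(|X̄ − 18.9| ≥ 4.23) ≤ Var(X̄)/(4.23)² = 108/(987·4.23²) = 0.0061.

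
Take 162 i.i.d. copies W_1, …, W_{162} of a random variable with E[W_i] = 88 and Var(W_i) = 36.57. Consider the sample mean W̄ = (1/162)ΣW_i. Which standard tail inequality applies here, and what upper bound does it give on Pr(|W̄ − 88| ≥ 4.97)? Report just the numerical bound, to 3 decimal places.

0.009

With mean and variance of each term known, Chebyshev's inequality bounds the deviation of the sum (or sample mean).
Var(W̄) = Var(W_i)/n = 36.57/162 = 0.22574.
Chebyshev: Pr(|W̄ − 88| ≥ 4.97) ≤ Var(W̄)/(4.97)² = 36.57/(162·4.97²) = 0.0091.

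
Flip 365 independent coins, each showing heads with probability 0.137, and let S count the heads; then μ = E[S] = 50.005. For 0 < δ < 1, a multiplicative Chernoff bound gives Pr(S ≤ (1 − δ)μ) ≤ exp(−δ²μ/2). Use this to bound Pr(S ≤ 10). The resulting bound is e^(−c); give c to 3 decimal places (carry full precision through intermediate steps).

16.002

Write 10 = (1 − δ)μ, so δ = 1 − 10/50.005 = 0.80002…
Then the exponent is δ²μ/2 = (μ − 10)²/(2μ) = 16.002400.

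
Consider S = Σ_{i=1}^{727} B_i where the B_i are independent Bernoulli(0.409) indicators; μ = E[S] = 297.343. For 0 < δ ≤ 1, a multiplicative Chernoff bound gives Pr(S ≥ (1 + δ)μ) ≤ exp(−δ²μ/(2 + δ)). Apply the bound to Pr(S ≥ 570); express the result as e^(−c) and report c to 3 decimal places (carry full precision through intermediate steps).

Write 570 = (1 + δ)μ, so δ = 570/297.343 − 1 = 0.916978…
Then the exponent is δ²μ/(2 + δ) = (570 − μ)² / (μ·(2 + δ)) = 85.712157.

85.712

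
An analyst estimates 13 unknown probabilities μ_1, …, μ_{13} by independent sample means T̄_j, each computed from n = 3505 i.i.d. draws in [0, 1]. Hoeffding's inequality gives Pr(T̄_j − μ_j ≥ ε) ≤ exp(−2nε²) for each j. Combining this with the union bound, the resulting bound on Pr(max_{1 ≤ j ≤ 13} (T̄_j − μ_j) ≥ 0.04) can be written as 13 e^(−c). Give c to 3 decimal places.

11.216

Union bound over the 13 events: Pr(max_{1 ≤ j ≤ 13} (T̄_j − μ_j) ≥ 0.04) ≤ 13·exp(−2nε²) = 13 exp(−2·3505·0.04²).
So c = 2·3505·0.04² = 11.2160.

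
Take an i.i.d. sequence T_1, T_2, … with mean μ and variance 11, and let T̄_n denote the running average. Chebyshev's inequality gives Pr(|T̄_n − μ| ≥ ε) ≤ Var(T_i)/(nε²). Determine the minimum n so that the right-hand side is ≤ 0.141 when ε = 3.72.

Require 11/(n·3.72²) ≤ 0.141, i.e. n ≥ 11/(0.141·3.72²) = 5.638.
The smallest integer n is 6.

6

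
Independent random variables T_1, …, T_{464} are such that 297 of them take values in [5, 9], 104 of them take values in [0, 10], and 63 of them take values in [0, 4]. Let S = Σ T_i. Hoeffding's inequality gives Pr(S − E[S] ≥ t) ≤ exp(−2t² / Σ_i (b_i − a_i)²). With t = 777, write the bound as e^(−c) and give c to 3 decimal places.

74.719

Σ(b_i − a_i)² = 297·4² + 104·10² + 63·4² = 16160.
c = 2t² / 16160 = 2·777² / 16160 = 74.7189.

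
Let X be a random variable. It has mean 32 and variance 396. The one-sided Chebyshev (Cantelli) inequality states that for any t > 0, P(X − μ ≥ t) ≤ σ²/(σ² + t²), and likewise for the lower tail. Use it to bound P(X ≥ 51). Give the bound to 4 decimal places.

Here σ² = 396 and t = 19, so σ² + t² = 757.
Cantelli's bound: 396/757 = 0.5231.

0.5231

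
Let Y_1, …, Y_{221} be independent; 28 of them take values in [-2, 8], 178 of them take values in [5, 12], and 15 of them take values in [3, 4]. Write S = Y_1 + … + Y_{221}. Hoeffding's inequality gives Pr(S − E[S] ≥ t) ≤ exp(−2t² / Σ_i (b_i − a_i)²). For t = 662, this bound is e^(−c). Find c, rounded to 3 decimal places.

75.972

Σ(b_i − a_i)² = 28·10² + 178·7² + 15·1² = 11537.
c = 2t² / 11537 = 2·662² / 11537 = 75.9719.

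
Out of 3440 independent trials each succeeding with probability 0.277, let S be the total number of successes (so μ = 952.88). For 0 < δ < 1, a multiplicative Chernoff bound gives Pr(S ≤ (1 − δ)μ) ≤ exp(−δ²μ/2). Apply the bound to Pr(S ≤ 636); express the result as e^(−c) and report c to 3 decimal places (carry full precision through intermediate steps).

Write 636 = (1 − δ)μ, so δ = 1 − 636/952.88 = 0.3325497…
Then the exponent is δ²μ/2 = (μ − 636)²/(2μ) = 52.689181.

52.689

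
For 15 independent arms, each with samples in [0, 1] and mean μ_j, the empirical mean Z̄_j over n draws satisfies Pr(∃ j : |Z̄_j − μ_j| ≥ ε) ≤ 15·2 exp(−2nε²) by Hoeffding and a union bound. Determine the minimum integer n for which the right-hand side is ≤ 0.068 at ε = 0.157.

Need 2·15·exp(−2nε²) ≤ 0.068, i.e. exp(−2nε²) ≤ 0.068/30.
So 2nε² ≥ ln(30/0.068) = 6.089445.
Hence n ≥ 6.089445/(2·0.157²) = 123.523.
The smallest integer n is 124.

124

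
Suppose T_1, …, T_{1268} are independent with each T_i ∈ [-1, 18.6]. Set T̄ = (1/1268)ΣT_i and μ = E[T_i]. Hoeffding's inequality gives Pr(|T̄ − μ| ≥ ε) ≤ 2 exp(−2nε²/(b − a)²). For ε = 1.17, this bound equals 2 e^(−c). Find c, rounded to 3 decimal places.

c = 2nε²/(b − a)² = 2·1268·1.17² / 19.6² = 9.0367.

9.037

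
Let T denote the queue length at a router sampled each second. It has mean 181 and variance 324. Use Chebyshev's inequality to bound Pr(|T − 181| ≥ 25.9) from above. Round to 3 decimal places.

0.483

Chebyshev: Pr(|T − μ| ≥ t) ≤ Var(T)/t².
Bound = 324 / 670.81 = 0.4830.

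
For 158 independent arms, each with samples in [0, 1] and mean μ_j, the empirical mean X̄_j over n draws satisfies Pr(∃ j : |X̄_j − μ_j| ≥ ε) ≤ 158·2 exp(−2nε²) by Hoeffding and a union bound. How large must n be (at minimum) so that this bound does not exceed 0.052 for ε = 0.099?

445

Need 2·158·exp(−2nε²) ≤ 0.052, i.e. exp(−2nε²) ≤ 0.052/316.
So 2nε² ≥ ln(316/0.052) = 8.712254.
Hence n ≥ 8.712254/(2·0.099²) = 444.457.
The smallest integer n is 445.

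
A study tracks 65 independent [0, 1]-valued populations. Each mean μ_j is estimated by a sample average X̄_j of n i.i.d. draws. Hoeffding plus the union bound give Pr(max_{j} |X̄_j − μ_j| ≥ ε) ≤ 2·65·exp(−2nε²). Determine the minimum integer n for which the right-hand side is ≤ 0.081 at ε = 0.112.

295

Need 2·65·exp(−2nε²) ≤ 0.081, i.e. exp(−2nε²) ≤ 0.081/130.
So 2nε² ≥ ln(130/0.081) = 7.380841.
Hence n ≥ 7.380841/(2·0.112²) = 294.198.
The smallest integer n is 295.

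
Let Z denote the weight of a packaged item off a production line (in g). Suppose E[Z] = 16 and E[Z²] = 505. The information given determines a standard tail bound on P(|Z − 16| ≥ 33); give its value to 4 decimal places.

The first two moments determine the variance, so Chebyshev's inequality is the sharpest standard bound available.
Var(Z) = E[Z²] − (E[Z])² = 505 − 256 = 249.
Chebyshev's inequality: P(|Z − μ| ≥ t) ≤ Var(Z)/t² = 249/1089 = 0.2287.

0.2287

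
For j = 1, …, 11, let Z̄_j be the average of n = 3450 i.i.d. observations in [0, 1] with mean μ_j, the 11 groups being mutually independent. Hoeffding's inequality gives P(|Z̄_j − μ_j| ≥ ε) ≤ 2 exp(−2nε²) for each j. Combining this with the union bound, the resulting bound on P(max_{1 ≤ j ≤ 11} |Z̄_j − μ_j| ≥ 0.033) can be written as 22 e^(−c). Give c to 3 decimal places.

7.514

Union bound over the 11 events: P(max_{1 ≤ j ≤ 11} |Z̄_j − μ_j| ≥ 0.033) ≤ 11·2·exp(−2nε²) = 22 exp(−2·3450·0.033²).
So c = 2·3450·0.033² = 7.5141.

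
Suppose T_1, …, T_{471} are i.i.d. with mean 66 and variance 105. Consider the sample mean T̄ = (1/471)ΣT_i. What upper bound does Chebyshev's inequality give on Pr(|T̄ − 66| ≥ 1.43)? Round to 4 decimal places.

Var(T̄) = Var(T_i)/n = 105/471 = 0.22293.
Chebyshev: Pr(|T̄ − 66| ≥ 1.43) ≤ Var(T̄)/(1.43)² = 105/(471·1.43²) = 0.1090.

0.1090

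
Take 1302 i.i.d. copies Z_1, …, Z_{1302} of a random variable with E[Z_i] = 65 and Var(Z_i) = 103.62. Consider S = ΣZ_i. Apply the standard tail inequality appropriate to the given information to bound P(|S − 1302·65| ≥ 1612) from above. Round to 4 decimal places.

0.0519

With mean and variance of each term known, Chebyshev's inequality bounds the deviation of the sum (or sample mean).
Var(S) = n·Var(Z_i) = 1302·103.62 = 134913.24.
Chebyshev: P(|S − 1302·65| ≥ 1612) ≤ Var(S)/1612² = 134913.24/2598544 = 0.0519.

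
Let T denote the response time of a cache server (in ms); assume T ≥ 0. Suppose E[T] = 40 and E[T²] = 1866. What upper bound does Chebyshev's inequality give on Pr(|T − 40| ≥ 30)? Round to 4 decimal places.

Var(T) = E[T²] − (E[T])² = 1866 − 1600 = 266.
Chebyshev's inequality: Pr(|T − μ| ≥ t) ≤ Var(T)/t² = 266/900 = 0.2956.

0.2956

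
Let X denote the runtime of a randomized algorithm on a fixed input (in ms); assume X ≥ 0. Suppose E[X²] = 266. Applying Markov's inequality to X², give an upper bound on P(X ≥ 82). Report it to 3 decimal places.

Since X ≥ 0, the event {X ≥ 82} is the same as {X² ≥ 6724}.
Markov's inequality applied to X² gives P(X² ≥ 6724) ≤ E[X²]/6724 = 266/6724 = 0.0396.

0.040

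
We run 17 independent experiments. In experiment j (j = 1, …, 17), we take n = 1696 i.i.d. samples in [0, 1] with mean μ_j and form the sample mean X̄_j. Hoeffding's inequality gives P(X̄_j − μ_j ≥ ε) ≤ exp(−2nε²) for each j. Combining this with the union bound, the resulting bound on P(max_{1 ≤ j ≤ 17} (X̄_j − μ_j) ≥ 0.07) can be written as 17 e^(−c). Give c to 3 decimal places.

Union bound over the 17 events: P(max_{1 ≤ j ≤ 17} (X̄_j − μ_j) ≥ 0.07) ≤ 17·exp(−2nε²) = 17 exp(−2·1696·0.07²).
So c = 2·1696·0.07² = 16.6208.

16.621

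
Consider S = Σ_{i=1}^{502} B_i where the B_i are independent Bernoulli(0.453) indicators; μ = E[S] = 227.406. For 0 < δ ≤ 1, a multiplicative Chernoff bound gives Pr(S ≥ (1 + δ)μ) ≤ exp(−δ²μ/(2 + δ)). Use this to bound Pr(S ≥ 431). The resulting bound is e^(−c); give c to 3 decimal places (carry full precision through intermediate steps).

62.956

Write 431 = (1 + δ)μ, so δ = 431/227.406 − 1 = 0.8952886…
Then the exponent is δ²μ/(2 + δ) = (431 − μ)² / (μ·(2 + δ)) = 62.955861.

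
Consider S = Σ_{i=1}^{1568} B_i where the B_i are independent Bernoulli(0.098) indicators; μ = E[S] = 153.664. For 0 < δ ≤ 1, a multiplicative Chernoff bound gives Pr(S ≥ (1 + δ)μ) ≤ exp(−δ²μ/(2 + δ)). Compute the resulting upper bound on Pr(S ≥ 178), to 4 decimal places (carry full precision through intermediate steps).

Write 178 = (1 + δ)μ, so δ = 178/153.664 − 1 = 0.1583715…
Then the exponent is δ²μ/(2 + δ) = (178 − μ)² / (μ·(2 + δ)) = 1.785665.
Bound = exp(−1.785665) = 0.16769.

0.1677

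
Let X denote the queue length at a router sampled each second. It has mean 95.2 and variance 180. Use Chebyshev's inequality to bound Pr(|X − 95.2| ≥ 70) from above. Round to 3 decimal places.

0.037

Chebyshev: Pr(|X − μ| ≥ t) ≤ Var(X)/t².
Bound = 180 / 4900 = 0.0367.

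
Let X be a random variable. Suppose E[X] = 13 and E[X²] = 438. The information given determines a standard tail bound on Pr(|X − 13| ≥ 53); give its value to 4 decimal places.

0.0958

The first two moments determine the variance, so Chebyshev's inequality is the sharpest standard bound available.
Var(X) = E[X²] − (E[X])² = 438 − 169 = 269.
Chebyshev's inequality: Pr(|X − μ| ≥ t) ≤ Var(X)/t² = 269/2809 = 0.0958.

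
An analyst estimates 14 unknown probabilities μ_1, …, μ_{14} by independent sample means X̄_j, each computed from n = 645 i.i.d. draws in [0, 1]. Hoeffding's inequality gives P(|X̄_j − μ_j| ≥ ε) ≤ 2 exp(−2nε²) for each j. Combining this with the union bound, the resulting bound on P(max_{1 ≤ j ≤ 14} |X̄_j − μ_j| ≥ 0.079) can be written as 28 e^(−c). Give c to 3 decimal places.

Union bound over the 14 events: P(max_{1 ≤ j ≤ 14} |X̄_j − μ_j| ≥ 0.079) ≤ 14·2·exp(−2nε²) = 28 exp(−2·645·0.079²).
So c = 2·645·0.079² = 8.0509.

8.051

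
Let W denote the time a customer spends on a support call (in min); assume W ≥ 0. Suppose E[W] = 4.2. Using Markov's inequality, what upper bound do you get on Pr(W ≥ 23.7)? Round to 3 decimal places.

Markov's inequality: for a non-negative random variable, Pr(W ≥ a) ≤ E[W]/a.
Here E[W] = 4.2 and a = 23.7, so the bound is 4.2/23.7 = 0.1772.

0.177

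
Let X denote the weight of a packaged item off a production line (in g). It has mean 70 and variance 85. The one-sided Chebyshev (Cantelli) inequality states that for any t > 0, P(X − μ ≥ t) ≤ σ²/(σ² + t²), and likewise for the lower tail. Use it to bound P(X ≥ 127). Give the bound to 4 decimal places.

Here σ² = 85 and t = 57, so σ² + t² = 3334.
Cantelli's bound: 85/3334 = 0.0255.

0.0255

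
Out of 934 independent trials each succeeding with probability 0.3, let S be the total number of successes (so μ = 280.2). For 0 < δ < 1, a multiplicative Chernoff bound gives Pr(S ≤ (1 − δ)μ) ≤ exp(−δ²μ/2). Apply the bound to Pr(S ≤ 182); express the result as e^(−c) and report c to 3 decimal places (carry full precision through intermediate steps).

Write 182 = (1 − δ)μ, so δ = 1 − 182/280.2 = 0.350464…
Then the exponent is δ²μ/2 = (μ − 182)²/(2μ) = 17.207780.

17.208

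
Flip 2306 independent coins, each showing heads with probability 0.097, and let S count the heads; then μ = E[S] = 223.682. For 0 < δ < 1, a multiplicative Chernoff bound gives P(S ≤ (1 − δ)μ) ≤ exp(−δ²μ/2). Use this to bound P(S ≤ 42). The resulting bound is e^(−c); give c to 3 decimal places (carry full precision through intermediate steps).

73.784

Write 42 = (1 − δ)μ, so δ = 1 − 42/223.682 = 0.8122334…
Then the exponent is δ²μ/2 = (μ − 42)²/(2μ) = 73.784098.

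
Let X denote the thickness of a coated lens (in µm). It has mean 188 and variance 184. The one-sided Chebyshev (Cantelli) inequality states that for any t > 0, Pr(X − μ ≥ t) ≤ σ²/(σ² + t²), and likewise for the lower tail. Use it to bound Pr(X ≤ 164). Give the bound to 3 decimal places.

0.242

Here σ² = 184 and t = 24, so σ² + t² = 760.
Cantelli's bound: 184/760 = 0.2421.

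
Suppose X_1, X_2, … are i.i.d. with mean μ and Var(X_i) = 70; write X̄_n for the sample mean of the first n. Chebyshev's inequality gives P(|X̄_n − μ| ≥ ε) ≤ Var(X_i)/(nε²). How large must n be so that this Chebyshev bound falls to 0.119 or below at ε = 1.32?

338

Require 70/(n·1.32²) ≤ 0.119, i.e. n ≥ 70/(0.119·1.32²) = 337.601.
The smallest integer n is 338.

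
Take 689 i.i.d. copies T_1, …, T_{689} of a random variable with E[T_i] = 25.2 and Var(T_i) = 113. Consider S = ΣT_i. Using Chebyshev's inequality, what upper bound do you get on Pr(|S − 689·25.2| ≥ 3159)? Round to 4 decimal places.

Var(S) = n·Var(T_i) = 689·113 = 77857.
Chebyshev: Pr(|S − 689·25.2| ≥ 3159) ≤ Var(S)/3159² = 77857/9979281 = 0.0078.

0.0078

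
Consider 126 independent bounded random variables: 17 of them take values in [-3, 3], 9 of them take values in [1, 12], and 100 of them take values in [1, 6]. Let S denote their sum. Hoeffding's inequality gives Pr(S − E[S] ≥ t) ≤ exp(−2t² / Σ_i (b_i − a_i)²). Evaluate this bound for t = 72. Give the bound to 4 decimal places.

Σ(b_i − a_i)² = 17·6² + 9·11² + 100·5² = 4201.
Exponent = 2·72² / 4201 = 2.46798.
Bound = exp(−2.46798) = 0.08476.

0.0848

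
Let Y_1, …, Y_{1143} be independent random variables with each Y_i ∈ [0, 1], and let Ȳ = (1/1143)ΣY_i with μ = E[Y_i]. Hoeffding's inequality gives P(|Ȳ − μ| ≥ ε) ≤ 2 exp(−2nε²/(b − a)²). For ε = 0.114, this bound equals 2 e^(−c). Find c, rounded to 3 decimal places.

29.709

c = 2nε²/(b − a)² = 2·1143·0.114² / 1² = 29.7089.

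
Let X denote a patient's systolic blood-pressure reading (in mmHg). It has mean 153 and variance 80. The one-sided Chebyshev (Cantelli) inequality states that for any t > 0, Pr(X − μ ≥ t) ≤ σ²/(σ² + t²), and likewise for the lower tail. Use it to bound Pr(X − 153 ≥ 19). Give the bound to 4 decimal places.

Here σ² = 80 and t = 19, so σ² + t² = 441.
Cantelli's bound: 80/441 = 0.1814.

0.1814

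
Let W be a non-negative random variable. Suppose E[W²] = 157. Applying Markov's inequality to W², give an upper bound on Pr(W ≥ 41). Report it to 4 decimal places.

0.0934

Since W ≥ 0, the event {W ≥ 41} is the same as {W² ≥ 1681}.
Markov's inequality applied to W² gives Pr(W² ≥ 1681) ≤ E[W²]/1681 = 157/1681 = 0.0934.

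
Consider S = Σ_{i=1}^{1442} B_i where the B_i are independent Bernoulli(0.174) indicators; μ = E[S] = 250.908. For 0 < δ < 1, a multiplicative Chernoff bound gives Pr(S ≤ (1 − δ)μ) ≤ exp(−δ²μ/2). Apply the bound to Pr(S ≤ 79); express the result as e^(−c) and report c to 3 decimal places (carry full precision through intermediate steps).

58.891

Write 79 = (1 − δ)μ, so δ = 1 − 79/250.908 = 0.6851436…
Then the exponent is δ²μ/2 = (μ − 79)²/(2μ) = 58.890829.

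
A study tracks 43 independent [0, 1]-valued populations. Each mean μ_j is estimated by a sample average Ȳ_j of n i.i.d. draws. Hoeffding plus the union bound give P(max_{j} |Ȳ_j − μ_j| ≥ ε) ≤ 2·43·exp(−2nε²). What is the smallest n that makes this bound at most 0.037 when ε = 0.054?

Need 2·43·exp(−2nε²) ≤ 0.037, i.e. exp(−2nε²) ≤ 0.037/86.
So 2nε² ≥ ln(86/0.037) = 7.751185.
Hence n ≥ 7.751185/(2·0.054²) = 1329.078.
The smallest integer n is 1330.

1330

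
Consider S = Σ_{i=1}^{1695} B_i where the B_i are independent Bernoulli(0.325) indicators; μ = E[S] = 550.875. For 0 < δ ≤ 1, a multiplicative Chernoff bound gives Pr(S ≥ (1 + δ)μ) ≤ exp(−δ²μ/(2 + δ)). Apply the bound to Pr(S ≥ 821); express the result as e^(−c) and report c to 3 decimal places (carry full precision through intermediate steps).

53.188

Write 821 = (1 + δ)μ, so δ = 821/550.875 − 1 = 0.4903563…
Then the exponent is δ²μ/(2 + δ) = (821 − μ)² / (μ·(2 + δ)) = 53.188166.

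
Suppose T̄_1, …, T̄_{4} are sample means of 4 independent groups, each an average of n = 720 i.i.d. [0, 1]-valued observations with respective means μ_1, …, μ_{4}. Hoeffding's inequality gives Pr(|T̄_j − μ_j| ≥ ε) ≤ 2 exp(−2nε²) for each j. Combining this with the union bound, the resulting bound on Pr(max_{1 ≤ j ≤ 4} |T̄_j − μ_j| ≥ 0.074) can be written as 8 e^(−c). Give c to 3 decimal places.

7.885

Union bound over the 4 events: Pr(max_{1 ≤ j ≤ 4} |T̄_j − μ_j| ≥ 0.074) ≤ 4·2·exp(−2nε²) = 8 exp(−2·720·0.074²).
So c = 2·720·0.074² = 7.8854.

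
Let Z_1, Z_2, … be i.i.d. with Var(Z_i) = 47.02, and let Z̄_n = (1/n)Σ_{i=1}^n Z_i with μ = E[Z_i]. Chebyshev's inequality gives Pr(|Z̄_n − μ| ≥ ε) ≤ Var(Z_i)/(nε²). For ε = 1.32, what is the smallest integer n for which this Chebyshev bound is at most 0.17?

159

Require 47.02/(n·1.32²) ≤ 0.17, i.e. n ≥ 47.02/(0.17·1.32²) = 158.740.
The smallest integer n is 159.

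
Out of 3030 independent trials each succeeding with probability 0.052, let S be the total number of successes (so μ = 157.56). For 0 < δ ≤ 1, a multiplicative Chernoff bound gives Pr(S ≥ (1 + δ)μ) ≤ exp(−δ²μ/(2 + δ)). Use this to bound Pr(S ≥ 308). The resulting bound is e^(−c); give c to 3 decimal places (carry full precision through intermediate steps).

Write 308 = (1 + δ)μ, so δ = 308/157.56 − 1 = 0.9548109…
Then the exponent is δ²μ/(2 + δ) = (308 − μ)² / (μ·(2 + δ)) = 48.612840.

48.613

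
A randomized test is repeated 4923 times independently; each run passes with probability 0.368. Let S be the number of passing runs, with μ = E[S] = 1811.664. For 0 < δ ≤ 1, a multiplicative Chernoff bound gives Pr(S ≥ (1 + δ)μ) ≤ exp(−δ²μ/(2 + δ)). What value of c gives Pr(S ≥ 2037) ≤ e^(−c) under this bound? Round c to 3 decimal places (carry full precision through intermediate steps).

Write 2037 = (1 + δ)μ, so δ = 2037/1811.664 − 1 = 0.1243807…
Then the exponent is δ²μ/(2 + δ) = (2037 − μ)² / (μ·(2 + δ)) = 13.193231.

13.193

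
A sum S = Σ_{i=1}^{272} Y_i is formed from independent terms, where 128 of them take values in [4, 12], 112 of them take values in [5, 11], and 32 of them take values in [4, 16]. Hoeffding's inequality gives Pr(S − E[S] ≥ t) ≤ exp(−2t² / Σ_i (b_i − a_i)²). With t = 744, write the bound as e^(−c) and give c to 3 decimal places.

65.772

Σ(b_i − a_i)² = 128·8² + 112·6² + 32·12² = 16832.
c = 2t² / 16832 = 2·744² / 16832 = 65.7719.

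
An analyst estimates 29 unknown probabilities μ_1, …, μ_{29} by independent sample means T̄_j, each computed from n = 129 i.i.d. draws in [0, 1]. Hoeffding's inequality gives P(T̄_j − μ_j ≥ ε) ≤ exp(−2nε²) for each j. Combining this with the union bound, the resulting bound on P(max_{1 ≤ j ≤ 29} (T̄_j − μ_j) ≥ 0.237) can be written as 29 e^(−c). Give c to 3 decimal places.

14.492

Union bound over the 29 events: P(max_{1 ≤ j ≤ 29} (T̄_j − μ_j) ≥ 0.237) ≤ 29·exp(−2nε²) = 29 exp(−2·129·0.237²).
So c = 2·129·0.237² = 14.4916.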